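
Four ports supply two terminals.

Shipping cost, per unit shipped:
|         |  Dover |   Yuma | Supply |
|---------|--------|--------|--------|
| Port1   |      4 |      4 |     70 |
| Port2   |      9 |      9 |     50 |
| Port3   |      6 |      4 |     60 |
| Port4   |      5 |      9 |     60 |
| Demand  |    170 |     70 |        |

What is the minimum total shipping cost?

1270

An optimal shipping plan:
  Port1 to Dover: 70 TEU
  Port2 to Dover: 40 TEU
  Port2 to Yuma: 10 TEU
  Port3 to Yuma: 60 TEU
  Port4 to Dover: 60 TEU
Total cost = 1270.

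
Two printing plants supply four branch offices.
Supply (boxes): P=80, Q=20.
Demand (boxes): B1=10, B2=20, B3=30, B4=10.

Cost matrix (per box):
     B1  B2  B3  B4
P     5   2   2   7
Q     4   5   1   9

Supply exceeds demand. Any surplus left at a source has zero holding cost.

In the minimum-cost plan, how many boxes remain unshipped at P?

30

Minimum-cost shipments:
  P to B1: 10 × 5 = 50
  P to B2: 20 × 2 = 40
  P to B3: 10 × 2 = 20
  P to B4: 10 × 7 = 70
  Q to B3: 20 × 1 = 20
Total cost = 200.
P ships 50 of its 80, leaving 30.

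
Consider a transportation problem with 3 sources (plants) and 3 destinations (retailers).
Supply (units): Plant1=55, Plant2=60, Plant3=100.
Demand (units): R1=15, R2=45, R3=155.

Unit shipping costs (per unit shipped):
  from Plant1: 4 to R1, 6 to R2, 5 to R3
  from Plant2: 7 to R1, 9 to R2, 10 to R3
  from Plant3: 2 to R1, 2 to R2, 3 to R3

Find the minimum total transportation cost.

A cheapest plan:
  Plant1–R3: 55 × 5 = 275
  Plant2–R1: 15 × 7 = 105
  Plant2–R2: 45 × 9 = 405
  Plant3–R3: 100 × 3 = 300
Total = 275 + 105 + 405 + 300 = 1085.
(Supply check: Plant1 ships 55; Plant2 ships 60; Plant3 ships 100.)

1085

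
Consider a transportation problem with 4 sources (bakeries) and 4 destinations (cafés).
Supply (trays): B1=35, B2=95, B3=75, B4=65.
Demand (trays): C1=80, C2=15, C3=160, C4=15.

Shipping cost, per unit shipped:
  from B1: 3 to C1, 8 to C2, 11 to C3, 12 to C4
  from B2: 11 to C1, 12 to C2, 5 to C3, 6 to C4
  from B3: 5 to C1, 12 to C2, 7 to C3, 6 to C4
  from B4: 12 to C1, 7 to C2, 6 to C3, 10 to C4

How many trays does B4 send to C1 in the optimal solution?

0

Optimal shipments:
  B1–C1: 35 × 3 = 105
  B2–C3: 95 × 5 = 475
  B3–C1: 45 × 5 = 225
  B3–C3: 15 × 7 = 105
  B3–C4: 15 × 6 = 90
  B4–C2: 15 × 7 = 105
  B4–C3: 50 × 6 = 300
Total cost = 1405.
The route B4→C1 is not used.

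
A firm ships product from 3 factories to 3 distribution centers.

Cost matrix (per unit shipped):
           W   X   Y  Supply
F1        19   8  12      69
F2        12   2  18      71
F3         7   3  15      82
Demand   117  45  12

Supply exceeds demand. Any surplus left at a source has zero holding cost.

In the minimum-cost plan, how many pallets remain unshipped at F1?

48

An optimal plan:
  F1–X: 9 pallets
  F1–Y: 12 pallets
  F2–W: 35 pallets
  F2–X: 36 pallets
  F3–W: 82 pallets
Total cost = 1282.
F1 ships 21 of its 69, leaving 48.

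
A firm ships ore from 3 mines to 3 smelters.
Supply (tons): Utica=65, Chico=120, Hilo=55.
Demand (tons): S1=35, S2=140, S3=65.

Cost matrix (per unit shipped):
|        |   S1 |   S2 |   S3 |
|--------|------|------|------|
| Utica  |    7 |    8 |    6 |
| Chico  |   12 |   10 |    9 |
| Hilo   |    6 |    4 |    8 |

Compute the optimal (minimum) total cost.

1810

An optimal shipping plan:
  Utica to S1: 35 × 7 = 245
  Utica to S3: 30 × 6 = 180
  Chico to S2: 85 × 10 = 850
  Chico to S3: 35 × 9 = 315
  Hilo to S2: 55 × 4 = 220
Total = 245 + 180 + 850 + 315 + 220 = 1810.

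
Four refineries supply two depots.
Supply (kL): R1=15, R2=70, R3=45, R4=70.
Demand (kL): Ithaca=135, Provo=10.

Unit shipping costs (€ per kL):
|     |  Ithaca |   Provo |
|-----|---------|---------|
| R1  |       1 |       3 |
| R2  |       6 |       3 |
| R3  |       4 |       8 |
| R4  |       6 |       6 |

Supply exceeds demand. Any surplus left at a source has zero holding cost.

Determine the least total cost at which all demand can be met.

675

One minimum-cost allocation:
  R1→Ithaca: 15 kL
  R2→Ithaca: 60 kL
  R2→Provo: 10 kL
  R3→Ithaca: 45 kL
  R4→Ithaca: 15 kL
Total cost = €675.
(Supply check: R1 ships 15; R2 ships 70; R3 ships 45; R4 ships 15.)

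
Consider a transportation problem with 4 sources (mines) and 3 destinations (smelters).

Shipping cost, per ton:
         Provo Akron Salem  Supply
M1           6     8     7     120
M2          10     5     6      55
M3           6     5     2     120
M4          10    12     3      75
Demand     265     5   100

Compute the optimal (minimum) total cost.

Optimal allocation:
  M1->Provo: 120 × 6 = 720
  M2->Provo: 25 × 10 = 250
  M2->Akron: 5 × 5 = 25
  M2->Salem: 25 × 6 = 150
  M3->Provo: 120 × 6 = 720
  M4->Salem: 75 × 3 = 225
Total = 720 + 250 + 25 + 150 + 720 + 225 = 2090.
(Supply check: M1 ships 120; M2 ships 55; M3 ships 120; M4 ships 75.)

2090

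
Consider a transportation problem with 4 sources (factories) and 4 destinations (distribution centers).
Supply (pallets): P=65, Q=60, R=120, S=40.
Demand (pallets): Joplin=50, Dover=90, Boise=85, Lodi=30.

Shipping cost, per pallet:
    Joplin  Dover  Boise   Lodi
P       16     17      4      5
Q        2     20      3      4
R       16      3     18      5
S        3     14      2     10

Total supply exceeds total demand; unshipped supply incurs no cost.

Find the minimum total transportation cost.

Optimal allocation:
  P–Boise: 35 × 4 = 140
  P–Lodi: 30 × 5 = 150
  Q–Joplin: 50 × 2 = 100
  Q–Boise: 10 × 3 = 30
  R–Dover: 90 × 3 = 270
  S–Boise: 40 × 2 = 80
Total = 140 + 150 + 100 + 30 + 270 + 80 = 770.

770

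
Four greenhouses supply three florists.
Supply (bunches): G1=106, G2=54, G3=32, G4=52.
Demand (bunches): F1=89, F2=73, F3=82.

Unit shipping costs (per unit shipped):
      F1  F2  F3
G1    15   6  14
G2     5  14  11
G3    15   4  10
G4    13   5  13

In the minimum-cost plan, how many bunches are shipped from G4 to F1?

35

Optimal shipments:
  G1–F2: 73 bunches
  G1–F3: 33 bunches
  G2–F1: 54 bunches
  G3–F3: 32 bunches
  G4–F1: 35 bunches
  G4–F3: 17 bunches
Total cost = 2166.
So G4→F1 carries 35 bunches.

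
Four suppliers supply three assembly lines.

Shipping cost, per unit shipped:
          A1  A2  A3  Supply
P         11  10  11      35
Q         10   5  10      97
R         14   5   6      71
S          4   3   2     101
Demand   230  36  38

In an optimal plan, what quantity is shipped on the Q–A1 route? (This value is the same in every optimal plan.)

94

Solving gives:
  P->A1: 35 × 11 = 385
  Q->A1: 94 × 10 = 940
  Q->A2: 3 × 5 = 15
  R->A2: 33 × 5 = 165
  R->A3: 38 × 6 = 228
  S->A1: 101 × 4 = 404
Total cost = 2137.
So Q→A1 carries 94 batches.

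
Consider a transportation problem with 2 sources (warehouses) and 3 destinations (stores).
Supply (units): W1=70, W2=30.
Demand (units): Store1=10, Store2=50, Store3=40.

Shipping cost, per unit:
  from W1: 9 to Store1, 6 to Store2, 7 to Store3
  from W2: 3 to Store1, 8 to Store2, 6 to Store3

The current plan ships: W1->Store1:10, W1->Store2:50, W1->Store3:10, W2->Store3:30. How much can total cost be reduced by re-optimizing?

Current plan cost = 10·9 + 50·6 + 10·7 + 30·6 = 640.
Optimal plan:
  W1→Store2: 50 × 6 = 300
  W1→Store3: 20 × 7 = 140
  W2→Store1: 10 × 3 = 30
  W2→Store3: 20 × 6 = 120
Optimal cost = 590.
Saving = 640 − 590 = 50.

50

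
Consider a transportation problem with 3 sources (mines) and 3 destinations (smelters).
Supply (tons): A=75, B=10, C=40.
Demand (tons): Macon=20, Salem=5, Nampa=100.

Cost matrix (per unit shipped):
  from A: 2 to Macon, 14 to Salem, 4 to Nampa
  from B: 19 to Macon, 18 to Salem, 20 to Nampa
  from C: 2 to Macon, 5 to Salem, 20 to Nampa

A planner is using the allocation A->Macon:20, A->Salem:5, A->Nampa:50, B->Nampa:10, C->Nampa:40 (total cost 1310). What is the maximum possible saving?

Current plan cost = 20·2 + 5·14 + 50·4 + 10·20 + 40·20 = 1310.
Optimal plan:
  A to Nampa: 75 × 4 = 300
  B to Nampa: 10 × 20 = 200
  C to Macon: 20 × 2 = 40
  C to Salem: 5 × 5 = 25
  C to Nampa: 15 × 20 = 300
Optimal cost = 865.
Saving = 1310 − 865 = 445.

445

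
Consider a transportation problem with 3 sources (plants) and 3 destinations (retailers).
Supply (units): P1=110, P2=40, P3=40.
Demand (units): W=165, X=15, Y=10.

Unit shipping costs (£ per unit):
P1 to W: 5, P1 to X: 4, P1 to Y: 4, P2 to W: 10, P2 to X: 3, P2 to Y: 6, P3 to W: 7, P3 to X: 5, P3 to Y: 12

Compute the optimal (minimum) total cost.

1085

An optimal shipping plan:
  P1→W: 110 × £5 = £550
  P2→W: 15 × £10 = £150
  P2→X: 15 × £3 = £45
  P2→Y: 10 × £6 = £60
  P3→W: 40 × £7 = £280
Total = 550 + 150 + 45 + 60 + 280 = £1085.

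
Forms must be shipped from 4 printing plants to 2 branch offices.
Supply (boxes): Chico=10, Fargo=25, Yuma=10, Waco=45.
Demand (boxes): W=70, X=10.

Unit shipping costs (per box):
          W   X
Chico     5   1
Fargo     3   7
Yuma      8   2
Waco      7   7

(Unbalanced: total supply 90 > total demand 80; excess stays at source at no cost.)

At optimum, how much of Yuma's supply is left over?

0

An optimal plan:
  Chico to W: 10 boxes
  Fargo to W: 25 boxes
  Yuma to X: 10 boxes
  Waco to W: 35 boxes
Total cost = 390.
Yuma ships 10 of its 10, leaving 0.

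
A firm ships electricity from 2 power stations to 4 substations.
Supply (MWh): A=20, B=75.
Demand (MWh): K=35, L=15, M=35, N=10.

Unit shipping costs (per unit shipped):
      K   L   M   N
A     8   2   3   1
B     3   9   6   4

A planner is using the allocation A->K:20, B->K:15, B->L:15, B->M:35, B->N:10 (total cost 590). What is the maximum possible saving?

220

Current plan cost = 20·8 + 15·3 + 15·9 + 35·6 + 10·4 = 590.
Optimal plan:
  A→L: 15 × 2 = 30
  A→M: 5 × 3 = 15
  B→K: 35 × 3 = 105
  B→M: 30 × 6 = 180
  B→N: 10 × 4 = 40
Optimal cost = 370.
Saving = 590 − 370 = 220.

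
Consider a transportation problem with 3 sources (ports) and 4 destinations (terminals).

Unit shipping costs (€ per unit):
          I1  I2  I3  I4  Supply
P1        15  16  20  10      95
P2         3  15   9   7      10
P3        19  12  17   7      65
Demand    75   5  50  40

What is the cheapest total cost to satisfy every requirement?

2285

An optimal shipping plan:
  P1->I1: 65 TEU
  P1->I4: 30 TEU
  P2->I1: 10 TEU
  P3->I2: 5 TEU
  P3->I3: 50 TEU
  P3->I4: 10 TEU
Total cost = €2285.
(Supply check: P1 ships 95; P2 ships 10; P3 ships 65.)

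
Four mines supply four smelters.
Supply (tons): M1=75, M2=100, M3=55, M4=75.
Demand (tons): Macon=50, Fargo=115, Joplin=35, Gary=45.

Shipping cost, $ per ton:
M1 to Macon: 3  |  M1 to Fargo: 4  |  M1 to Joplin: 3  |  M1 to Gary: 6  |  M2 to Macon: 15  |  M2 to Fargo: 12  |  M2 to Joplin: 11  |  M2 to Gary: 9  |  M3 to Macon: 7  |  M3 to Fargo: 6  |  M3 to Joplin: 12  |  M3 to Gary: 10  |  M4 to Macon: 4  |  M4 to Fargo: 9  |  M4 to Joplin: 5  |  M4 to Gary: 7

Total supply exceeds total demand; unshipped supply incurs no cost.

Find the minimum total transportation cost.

1310

Optimal allocation:
  M1 to Fargo: 60 tons
  M1 to Joplin: 15 tons
  M2 to Gary: 40 tons
  M3 to Fargo: 55 tons
  M4 to Macon: 50 tons
  M4 to Joplin: 20 tons
  M4 to Gary: 5 tons
Total cost = $1310.
(Supply check: M1 ships 75; M2 ships 40; M3 ships 55; M4 ships 75.)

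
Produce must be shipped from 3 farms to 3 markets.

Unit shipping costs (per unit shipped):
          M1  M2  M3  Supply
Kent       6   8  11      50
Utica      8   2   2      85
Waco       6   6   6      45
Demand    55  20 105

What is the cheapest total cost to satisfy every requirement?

Optimal allocation:
  Kent→M1: 50 × 6 = 300
  Utica→M3: 85 × 2 = 170
  Waco→M1: 5 × 6 = 30
  Waco→M2: 20 × 6 = 120
  Waco→M3: 20 × 6 = 120
Total = 300 + 170 + 30 + 120 + 120 = 740.
(Supply check: Kent ships 50; Utica ships 85; Waco ships 45.)

740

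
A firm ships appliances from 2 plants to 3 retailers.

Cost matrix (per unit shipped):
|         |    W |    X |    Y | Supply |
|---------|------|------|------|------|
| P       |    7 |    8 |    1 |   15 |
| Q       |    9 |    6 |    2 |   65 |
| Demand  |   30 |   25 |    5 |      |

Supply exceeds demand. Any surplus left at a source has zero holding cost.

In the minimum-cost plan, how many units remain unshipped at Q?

20

An optimal plan:
  P to W: 15 × 7 = 105
  Q to W: 15 × 9 = 135
  Q to X: 25 × 6 = 150
  Q to Y: 5 × 2 = 10
Total cost = 400.
Q ships 45 of its 65, leaving 20.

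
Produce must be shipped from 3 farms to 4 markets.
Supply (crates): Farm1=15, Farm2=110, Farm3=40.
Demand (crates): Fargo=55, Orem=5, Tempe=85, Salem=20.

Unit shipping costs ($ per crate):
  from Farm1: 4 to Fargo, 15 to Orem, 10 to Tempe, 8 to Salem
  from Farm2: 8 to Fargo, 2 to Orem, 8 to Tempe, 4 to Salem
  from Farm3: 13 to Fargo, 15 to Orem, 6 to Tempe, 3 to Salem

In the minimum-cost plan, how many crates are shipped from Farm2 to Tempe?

45

Solving gives:
  Farm1 to Fargo: 15 × $4 = $60
  Farm2 to Fargo: 40 × $8 = $320
  Farm2 to Orem: 5 × $2 = $10
  Farm2 to Tempe: 45 × $8 = $360
  Farm2 to Salem: 20 × $4 = $80
  Farm3 to Tempe: 40 × $6 = $240
Total cost = $1070.
So Farm2→Tempe carries 45 crates.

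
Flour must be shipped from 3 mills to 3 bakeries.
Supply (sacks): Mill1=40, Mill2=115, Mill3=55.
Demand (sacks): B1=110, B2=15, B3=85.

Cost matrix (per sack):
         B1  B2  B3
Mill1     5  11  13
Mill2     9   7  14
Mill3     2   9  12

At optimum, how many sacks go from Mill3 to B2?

0

Optimal shipments:
  Mill1->B1: 40 × 5 = 200
  Mill2->B1: 15 × 9 = 135
  Mill2->B2: 15 × 7 = 105
  Mill2->B3: 85 × 14 = 1190
  Mill3->B1: 55 × 2 = 110
Total cost = 1740.
The route Mill3→B2 is not used.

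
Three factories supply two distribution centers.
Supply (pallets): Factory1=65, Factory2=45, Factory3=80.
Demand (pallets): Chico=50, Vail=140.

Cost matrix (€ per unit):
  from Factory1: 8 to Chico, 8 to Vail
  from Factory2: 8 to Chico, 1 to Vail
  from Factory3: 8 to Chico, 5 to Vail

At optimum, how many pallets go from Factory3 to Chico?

0

The minimum-cost plan:
  Factory1→Chico: 50 pallets
  Factory1→Vail: 15 pallets
  Factory2→Vail: 45 pallets
  Factory3→Vail: 80 pallets
Total cost = €965.
The route Factory3→Chico is not used.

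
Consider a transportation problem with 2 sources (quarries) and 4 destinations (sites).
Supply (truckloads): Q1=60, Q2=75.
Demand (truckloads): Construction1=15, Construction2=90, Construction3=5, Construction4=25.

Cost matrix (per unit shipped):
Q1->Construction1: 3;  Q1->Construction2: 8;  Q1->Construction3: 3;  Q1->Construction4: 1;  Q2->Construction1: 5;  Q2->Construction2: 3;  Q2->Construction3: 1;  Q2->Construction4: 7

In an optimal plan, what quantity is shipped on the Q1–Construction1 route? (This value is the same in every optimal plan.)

Optimal shipments:
  Q1–Construction1: 15 × 3 = 45
  Q1–Construction2: 15 × 8 = 120
  Q1–Construction3: 5 × 3 = 15
  Q1–Construction4: 25 × 1 = 25
  Q2–Construction2: 75 × 3 = 225
Total cost = 430.
So Q1→Construction1 carries 15 truckloads.

15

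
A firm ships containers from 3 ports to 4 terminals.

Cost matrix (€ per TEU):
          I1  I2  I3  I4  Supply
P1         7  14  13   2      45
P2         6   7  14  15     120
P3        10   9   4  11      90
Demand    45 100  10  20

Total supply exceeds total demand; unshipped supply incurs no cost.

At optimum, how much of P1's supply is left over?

0

An optimal plan:
  P1 to I1: 25 × €7 = €175
  P1 to I4: 20 × €2 = €40
  P2 to I1: 20 × €6 = €120
  P2 to I2: 100 × €7 = €700
  P3 to I3: 10 × €4 = €40
Total cost = €1075.
P1 ships 45 of its 45, leaving 0.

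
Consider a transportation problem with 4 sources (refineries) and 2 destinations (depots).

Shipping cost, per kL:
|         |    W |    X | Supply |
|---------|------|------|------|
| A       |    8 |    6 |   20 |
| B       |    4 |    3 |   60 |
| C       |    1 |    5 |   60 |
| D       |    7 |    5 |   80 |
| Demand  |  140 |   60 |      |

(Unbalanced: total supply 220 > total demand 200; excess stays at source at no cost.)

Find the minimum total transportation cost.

740

An optimal shipping plan:
  B→W: 60 × 4 = 240
  C→W: 60 × 1 = 60
  D→W: 20 × 7 = 140
  D→X: 60 × 5 = 300
Total = 240 + 60 + 140 + 300 = 740.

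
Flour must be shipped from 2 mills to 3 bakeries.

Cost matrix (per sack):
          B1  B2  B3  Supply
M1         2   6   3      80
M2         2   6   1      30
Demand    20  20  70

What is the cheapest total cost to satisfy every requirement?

310

An optimal shipping plan:
  M1→B1: 20 × 2 = 40
  M1→B2: 20 × 6 = 120
  M1→B3: 40 × 3 = 120
  M2→B3: 30 × 1 = 30
Total = 40 + 120 + 120 + 30 = 310.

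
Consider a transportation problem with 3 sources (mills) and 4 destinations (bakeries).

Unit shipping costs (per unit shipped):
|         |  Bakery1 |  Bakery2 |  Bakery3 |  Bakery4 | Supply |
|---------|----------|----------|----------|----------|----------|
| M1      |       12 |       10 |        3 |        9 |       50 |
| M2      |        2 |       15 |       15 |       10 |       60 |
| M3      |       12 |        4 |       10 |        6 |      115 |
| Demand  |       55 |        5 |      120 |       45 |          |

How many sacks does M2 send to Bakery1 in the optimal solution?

Optimal shipments:
  M1–Bakery3: 50 × 3 = 150
  M2–Bakery1: 55 × 2 = 110
  M2–Bakery4: 5 × 10 = 50
  M3–Bakery2: 5 × 4 = 20
  M3–Bakery3: 70 × 10 = 700
  M3–Bakery4: 40 × 6 = 240
Total cost = 1270.
So M2→Bakery1 carries 55 sacks.

55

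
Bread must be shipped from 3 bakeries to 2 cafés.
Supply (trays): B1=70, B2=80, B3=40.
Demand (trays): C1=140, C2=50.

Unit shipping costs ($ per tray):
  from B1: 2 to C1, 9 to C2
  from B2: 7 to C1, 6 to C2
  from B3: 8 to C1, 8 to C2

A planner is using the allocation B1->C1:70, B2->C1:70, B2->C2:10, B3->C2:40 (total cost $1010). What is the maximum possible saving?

Current plan cost = 70·2 + 70·7 + 10·6 + 40·8 = $1010.
Optimal plan:
  B1->C1: 70 trays
  B2->C1: 30 trays
  B2->C2: 50 trays
  B3->C1: 40 trays
Optimal cost = $970.
Saving = 1010 − 970 = $40.

40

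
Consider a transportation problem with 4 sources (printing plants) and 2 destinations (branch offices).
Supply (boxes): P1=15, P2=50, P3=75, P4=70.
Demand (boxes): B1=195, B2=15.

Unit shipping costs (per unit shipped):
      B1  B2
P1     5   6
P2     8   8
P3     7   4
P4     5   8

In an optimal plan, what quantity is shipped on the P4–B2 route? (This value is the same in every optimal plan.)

Optimal shipments:
  P1->B1: 15 × 5 = 75
  P2->B1: 50 × 8 = 400
  P3->B1: 60 × 7 = 420
  P3->B2: 15 × 4 = 60
  P4->B1: 70 × 5 = 350
Total cost = 1305.
The route P4→B2 is not used.

0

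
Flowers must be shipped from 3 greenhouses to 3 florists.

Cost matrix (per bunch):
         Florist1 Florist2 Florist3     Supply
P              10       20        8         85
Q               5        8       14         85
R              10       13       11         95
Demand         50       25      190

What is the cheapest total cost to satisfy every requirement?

2315

One minimum-cost allocation:
  P->Florist3: 85 × 8 = 680
  Q->Florist1: 50 × 5 = 250
  Q->Florist2: 25 × 8 = 200
  Q->Florist3: 10 × 14 = 140
  R->Florist3: 95 × 11 = 1045
Total = 680 + 250 + 200 + 140 + 1045 = 2315.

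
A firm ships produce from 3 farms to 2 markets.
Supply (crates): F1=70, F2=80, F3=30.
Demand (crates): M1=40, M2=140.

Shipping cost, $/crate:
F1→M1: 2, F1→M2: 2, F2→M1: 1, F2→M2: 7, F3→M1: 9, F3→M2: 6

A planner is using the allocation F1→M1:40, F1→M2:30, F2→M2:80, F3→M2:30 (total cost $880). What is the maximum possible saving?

Current plan cost = 40·2 + 30·2 + 80·7 + 30·6 = $880.
Optimal plan:
  F1–M2: 70 × $2 = $140
  F2–M1: 40 × $1 = $40
  F2–M2: 40 × $7 = $280
  F3–M2: 30 × $6 = $180
Optimal cost = $640.
Saving = 880 − 640 = $240.

240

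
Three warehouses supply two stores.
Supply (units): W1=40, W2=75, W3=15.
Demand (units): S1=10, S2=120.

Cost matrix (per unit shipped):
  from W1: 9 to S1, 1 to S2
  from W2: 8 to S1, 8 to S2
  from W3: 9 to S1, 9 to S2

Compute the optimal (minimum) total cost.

An optimal shipping plan:
  W1→S2: 40 × 1 = 40
  W2→S1: 10 × 8 = 80
  W2→S2: 65 × 8 = 520
  W3→S2: 15 × 9 = 135
Total = 40 + 80 + 520 + 135 = 775.

775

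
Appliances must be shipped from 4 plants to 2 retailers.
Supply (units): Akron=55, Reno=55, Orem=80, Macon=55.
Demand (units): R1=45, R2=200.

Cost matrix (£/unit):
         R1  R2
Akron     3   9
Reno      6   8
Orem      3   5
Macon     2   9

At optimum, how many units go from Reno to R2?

The minimum-cost plan:
  Akron->R2: 55 units
  Reno->R2: 55 units
  Orem->R2: 80 units
  Macon->R1: 45 units
  Macon->R2: 10 units
Total cost = £1515.
So Reno→R2 carries 55 units.

55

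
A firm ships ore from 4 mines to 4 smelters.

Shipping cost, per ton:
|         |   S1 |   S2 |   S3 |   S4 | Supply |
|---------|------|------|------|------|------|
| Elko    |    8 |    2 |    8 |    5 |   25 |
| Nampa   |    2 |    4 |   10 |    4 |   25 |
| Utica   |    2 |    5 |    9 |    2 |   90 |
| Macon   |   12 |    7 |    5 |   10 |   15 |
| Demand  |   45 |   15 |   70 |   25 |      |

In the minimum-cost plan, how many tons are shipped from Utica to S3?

The minimum-cost plan:
  Elko to S2: 15 tons
  Elko to S3: 10 tons
  Nampa to S1: 25 tons
  Utica to S1: 20 tons
  Utica to S3: 45 tons
  Utica to S4: 25 tons
  Macon to S3: 15 tons
Total cost = 730.
So Utica→S3 carries 45 tons.

45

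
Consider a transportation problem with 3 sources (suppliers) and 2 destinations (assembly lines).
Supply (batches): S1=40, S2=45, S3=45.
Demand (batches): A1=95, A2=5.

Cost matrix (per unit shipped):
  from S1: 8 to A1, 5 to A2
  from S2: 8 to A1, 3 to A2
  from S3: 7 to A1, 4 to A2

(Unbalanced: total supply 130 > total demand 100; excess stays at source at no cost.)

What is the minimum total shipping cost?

730

A cheapest plan:
  S1->A1: 10 × 8 = 80
  S2->A1: 40 × 8 = 320
  S2->A2: 5 × 3 = 15
  S3->A1: 45 × 7 = 315
Total = 80 + 320 + 15 + 315 = 730.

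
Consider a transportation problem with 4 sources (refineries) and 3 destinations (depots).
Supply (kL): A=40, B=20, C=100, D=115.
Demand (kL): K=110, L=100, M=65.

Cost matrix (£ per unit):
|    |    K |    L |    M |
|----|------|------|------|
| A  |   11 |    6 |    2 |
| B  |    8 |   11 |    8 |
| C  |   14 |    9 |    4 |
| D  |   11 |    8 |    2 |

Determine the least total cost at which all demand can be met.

One minimum-cost allocation:
  A to L: 40 × £6 = £240
  B to K: 20 × £8 = £160
  C to L: 60 × £9 = £540
  C to M: 40 × £4 = £160
  D to K: 90 × £11 = £990
  D to M: 25 × £2 = £50
Total = 240 + 160 + 540 + 160 + 990 + 50 = £2140.

2140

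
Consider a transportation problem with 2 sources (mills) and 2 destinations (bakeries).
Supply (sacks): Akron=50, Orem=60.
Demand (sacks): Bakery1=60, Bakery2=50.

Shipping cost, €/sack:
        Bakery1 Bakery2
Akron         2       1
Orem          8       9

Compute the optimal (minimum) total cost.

530

Optimal allocation:
  Akron→Bakery2: 50 × €1 = €50
  Orem→Bakery1: 60 × €8 = €480
Total = 50 + 480 = €530.
(Supply check: Akron ships 50; Orem ships 60.)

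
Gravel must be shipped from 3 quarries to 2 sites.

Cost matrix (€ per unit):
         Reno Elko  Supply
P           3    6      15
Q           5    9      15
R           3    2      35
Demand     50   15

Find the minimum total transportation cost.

One minimum-cost allocation:
  P→Reno: 15 × €3 = €45
  Q→Reno: 15 × €5 = €75
  R→Reno: 20 × €3 = €60
  R→Elko: 15 × €2 = €30
Total = 45 + 75 + 60 + 30 = €210.
(Supply check: P ships 15; Q ships 15; R ships 35.)

210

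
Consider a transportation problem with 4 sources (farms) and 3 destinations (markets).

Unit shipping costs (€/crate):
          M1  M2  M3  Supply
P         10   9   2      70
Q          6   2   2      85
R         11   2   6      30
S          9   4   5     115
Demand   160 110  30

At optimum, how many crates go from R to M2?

Optimal shipments:
  P→M1: 40 × €10 = €400
  P→M3: 30 × €2 = €60
  Q→M1: 85 × €6 = €510
  R→M2: 30 × €2 = €60
  S→M1: 35 × €9 = €315
  S→M2: 80 × €4 = €320
Total cost = €1665.
So R→M2 carries 30 crates.

30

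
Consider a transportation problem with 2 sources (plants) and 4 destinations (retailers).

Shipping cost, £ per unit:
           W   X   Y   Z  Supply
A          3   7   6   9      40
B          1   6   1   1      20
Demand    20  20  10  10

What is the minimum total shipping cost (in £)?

An optimal shipping plan:
  A→W: 20 × £3 = £60
  A→X: 20 × £7 = £140
  B→Y: 10 × £1 = £10
  B→Z: 10 × £1 = £10
Total = 60 + 140 + 10 + 10 = £220.
(Supply check: A ships 40; B ships 20.)

220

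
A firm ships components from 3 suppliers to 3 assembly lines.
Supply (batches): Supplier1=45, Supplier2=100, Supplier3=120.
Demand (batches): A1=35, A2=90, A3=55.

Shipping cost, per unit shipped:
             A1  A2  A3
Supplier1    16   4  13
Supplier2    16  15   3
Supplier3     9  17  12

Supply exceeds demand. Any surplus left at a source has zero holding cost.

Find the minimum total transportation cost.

An optimal shipping plan:
  Supplier1→A2: 45 batches
  Supplier2→A2: 45 batches
  Supplier2→A3: 55 batches
  Supplier3→A1: 35 batches
Total cost = 1335.

1335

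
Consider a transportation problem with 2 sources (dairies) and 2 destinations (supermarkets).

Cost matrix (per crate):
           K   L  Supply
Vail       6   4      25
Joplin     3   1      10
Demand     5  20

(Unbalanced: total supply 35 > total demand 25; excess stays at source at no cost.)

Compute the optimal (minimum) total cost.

80

Optimal allocation:
  Vail–K: 5 crates
  Vail–L: 10 crates
  Joplin–L: 10 crates
Total cost = 80.
(Supply check: Vail ships 15; Joplin ships 10.)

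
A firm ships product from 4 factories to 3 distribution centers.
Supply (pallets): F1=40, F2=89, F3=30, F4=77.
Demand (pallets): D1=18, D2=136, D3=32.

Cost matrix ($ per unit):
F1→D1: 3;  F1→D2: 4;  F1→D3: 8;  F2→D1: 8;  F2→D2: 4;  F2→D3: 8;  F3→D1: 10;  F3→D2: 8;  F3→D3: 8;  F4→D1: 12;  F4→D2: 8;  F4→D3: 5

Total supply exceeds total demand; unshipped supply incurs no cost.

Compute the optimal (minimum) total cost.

A cheapest plan:
  F1→D1: 18 × $3 = $54
  F1→D2: 22 × $4 = $88
  F2→D2: 89 × $4 = $356
  F3→D2: 25 × $8 = $200
  F4→D3: 32 × $5 = $160
Total = 54 + 88 + 356 + 200 + 160 = $858.

858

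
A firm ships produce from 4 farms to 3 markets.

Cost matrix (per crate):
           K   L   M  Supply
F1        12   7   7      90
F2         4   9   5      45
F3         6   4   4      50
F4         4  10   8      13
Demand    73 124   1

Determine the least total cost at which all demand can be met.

1092

One minimum-cost allocation:
  F1->L: 90 × 7 = 630
  F2->K: 45 × 4 = 180
  F3->K: 15 × 6 = 90
  F3->L: 34 × 4 = 136
  F3->M: 1 × 4 = 4
  F4->K: 13 × 4 = 52
Total = 630 + 180 + 90 + 136 + 4 + 52 = 1092.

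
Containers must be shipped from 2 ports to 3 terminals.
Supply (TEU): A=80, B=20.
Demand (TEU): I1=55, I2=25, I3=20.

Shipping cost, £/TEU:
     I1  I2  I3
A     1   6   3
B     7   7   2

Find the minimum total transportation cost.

245

Optimal allocation:
  A–I1: 55 × £1 = £55
  A–I2: 25 × £6 = £150
  B–I3: 20 × £2 = £40
Total = 55 + 150 + 40 = £245.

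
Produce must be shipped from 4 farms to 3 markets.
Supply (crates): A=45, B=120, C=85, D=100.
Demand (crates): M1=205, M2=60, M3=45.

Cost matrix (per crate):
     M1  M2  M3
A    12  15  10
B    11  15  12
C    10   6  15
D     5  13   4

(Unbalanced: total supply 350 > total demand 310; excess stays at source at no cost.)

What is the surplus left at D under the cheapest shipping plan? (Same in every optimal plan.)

0

An optimal plan:
  A→M3: 5 × 10 = 50
  B→M1: 120 × 11 = 1320
  C→M1: 25 × 10 = 250
  C→M2: 60 × 6 = 360
  D→M1: 60 × 5 = 300
  D→M3: 40 × 4 = 160
Total cost = 2440.
D ships 100 of its 100, leaving 0.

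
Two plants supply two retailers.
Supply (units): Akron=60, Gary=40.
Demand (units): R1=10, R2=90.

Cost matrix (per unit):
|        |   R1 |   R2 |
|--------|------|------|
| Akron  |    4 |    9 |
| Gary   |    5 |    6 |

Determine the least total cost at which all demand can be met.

730

An optimal shipping plan:
  Akron–R1: 10 × 4 = 40
  Akron–R2: 50 × 9 = 450
  Gary–R2: 40 × 6 = 240
Total = 40 + 450 + 240 = 730.
(Supply check: Akron ships 60; Gary ships 40.)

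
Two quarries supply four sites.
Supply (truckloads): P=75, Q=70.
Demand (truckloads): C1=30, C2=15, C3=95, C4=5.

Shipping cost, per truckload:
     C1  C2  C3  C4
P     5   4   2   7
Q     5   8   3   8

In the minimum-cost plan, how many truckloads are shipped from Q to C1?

The minimum-cost plan:
  P→C2: 15 × 4 = 60
  P→C3: 55 × 2 = 110
  P→C4: 5 × 7 = 35
  Q→C1: 30 × 5 = 150
  Q→C3: 40 × 3 = 120
Total cost = 475.
So Q→C1 carries 30 truckloads.

30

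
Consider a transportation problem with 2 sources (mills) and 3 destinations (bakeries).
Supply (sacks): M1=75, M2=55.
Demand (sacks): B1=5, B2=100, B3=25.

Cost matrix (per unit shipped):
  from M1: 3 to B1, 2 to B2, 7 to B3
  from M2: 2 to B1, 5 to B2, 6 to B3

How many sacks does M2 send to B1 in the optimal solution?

5

The minimum-cost plan:
  M1→B2: 75 × 2 = 150
  M2→B1: 5 × 2 = 10
  M2→B2: 25 × 5 = 125
  M2→B3: 25 × 6 = 150
Total cost = 435.
So M2→B1 carries 5 sacks.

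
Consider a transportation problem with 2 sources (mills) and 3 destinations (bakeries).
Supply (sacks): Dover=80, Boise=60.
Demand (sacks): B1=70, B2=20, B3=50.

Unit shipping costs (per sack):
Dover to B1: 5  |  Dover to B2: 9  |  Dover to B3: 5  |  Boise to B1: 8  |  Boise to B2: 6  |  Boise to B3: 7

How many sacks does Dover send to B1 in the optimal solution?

Optimal shipments:
  Dover–B1: 70 × 5 = 350
  Dover–B3: 10 × 5 = 50
  Boise–B2: 20 × 6 = 120
  Boise–B3: 40 × 7 = 280
Total cost = 800.
So Dover→B1 carries 70 sacks.

70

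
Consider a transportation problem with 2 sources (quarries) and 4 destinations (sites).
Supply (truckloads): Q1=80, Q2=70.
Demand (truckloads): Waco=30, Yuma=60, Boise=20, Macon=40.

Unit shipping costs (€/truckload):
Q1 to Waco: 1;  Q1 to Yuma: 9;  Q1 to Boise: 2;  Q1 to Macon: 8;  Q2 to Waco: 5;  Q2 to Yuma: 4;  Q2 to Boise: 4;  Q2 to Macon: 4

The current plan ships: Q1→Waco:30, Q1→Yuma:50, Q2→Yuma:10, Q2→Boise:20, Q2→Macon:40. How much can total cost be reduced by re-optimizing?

Current plan cost = 30·1 + 50·9 + 10·4 + 20·4 + 40·4 = €760.
Optimal plan:
  Q1->Waco: 30 × €1 = €30
  Q1->Boise: 20 × €2 = €40
  Q1->Macon: 30 × €8 = €240
  Q2->Yuma: 60 × €4 = €240
  Q2->Macon: 10 × €4 = €40
Optimal cost = €590.
Saving = 760 − 590 = €170.

170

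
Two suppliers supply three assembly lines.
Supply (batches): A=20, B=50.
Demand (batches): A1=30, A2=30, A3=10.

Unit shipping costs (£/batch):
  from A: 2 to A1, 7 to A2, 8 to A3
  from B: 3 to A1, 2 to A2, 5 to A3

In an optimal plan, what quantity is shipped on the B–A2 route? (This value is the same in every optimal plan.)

Solving gives:
  A to A1: 20 × £2 = £40
  B to A1: 10 × £3 = £30
  B to A2: 30 × £2 = £60
  B to A3: 10 × £5 = £50
Total cost = £180.
So B→A2 carries 30 batches.

30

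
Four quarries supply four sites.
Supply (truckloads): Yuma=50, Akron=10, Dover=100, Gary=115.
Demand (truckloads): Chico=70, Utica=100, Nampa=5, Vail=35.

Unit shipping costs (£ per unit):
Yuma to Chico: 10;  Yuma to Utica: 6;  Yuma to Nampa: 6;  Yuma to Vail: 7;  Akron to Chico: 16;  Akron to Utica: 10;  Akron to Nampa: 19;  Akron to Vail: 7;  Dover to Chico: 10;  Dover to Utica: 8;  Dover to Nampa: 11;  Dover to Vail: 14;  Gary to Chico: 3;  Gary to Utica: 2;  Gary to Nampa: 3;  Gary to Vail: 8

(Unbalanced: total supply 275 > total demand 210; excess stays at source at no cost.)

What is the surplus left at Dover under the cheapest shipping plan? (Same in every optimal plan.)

65

An optimal plan:
  Yuma->Utica: 20 × £6 = £120
  Yuma->Nampa: 5 × £6 = £30
  Yuma->Vail: 25 × £7 = £175
  Akron->Vail: 10 × £7 = £70
  Dover->Utica: 35 × £8 = £280
  Gary->Chico: 70 × £3 = £210
  Gary->Utica: 45 × £2 = £90
Total cost = £975.
Dover ships 35 of its 100, leaving 65.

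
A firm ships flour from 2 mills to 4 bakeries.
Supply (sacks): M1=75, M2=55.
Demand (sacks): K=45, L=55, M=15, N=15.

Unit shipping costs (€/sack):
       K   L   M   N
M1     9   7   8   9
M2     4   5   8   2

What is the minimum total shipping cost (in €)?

740

One minimum-cost allocation:
  M1–K: 5 × €9 = €45
  M1–L: 55 × €7 = €385
  M1–M: 15 × €8 = €120
  M2–K: 40 × €4 = €160
  M2–N: 15 × €2 = €30
Total = 45 + 385 + 120 + 160 + 30 = €740.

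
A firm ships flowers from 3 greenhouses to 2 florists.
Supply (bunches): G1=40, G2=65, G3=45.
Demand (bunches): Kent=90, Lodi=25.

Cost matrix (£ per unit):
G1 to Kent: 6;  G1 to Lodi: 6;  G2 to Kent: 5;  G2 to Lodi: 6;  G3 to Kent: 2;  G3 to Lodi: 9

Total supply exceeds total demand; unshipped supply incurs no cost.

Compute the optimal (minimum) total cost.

Optimal allocation:
  G1 to Lodi: 25 bunches
  G2 to Kent: 45 bunches
  G3 to Kent: 45 bunches
Total cost = £465.
(Supply check: G1 ships 25; G2 ships 45; G3 ships 45.)

465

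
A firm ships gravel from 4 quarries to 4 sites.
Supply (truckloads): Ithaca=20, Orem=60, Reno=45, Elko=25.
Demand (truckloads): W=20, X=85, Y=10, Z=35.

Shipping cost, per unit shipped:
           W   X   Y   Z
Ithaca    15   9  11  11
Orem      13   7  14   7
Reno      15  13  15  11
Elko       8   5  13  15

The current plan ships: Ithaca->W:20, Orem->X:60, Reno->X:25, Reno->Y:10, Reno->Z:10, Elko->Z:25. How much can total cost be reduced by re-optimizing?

370

Current plan cost = 20·15 + 60·7 + 25·13 + 10·15 + 10·11 + 25·15 = 1680.
Optimal plan:
  Ithaca→X: 10 × 9 = 90
  Ithaca→Y: 10 × 11 = 110
  Orem→X: 60 × 7 = 420
  Reno→W: 10 × 15 = 150
  Reno→Z: 35 × 11 = 385
  Elko→W: 10 × 8 = 80
  Elko→X: 15 × 5 = 75
Optimal cost = 1310.
Saving = 1680 − 1310 = 370.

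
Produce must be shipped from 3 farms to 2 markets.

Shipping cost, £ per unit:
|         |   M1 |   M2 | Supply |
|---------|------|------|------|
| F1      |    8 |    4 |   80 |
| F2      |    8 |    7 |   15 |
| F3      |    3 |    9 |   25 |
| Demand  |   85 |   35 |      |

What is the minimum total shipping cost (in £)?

An optimal shipping plan:
  F1→M1: 45 × £8 = £360
  F1→M2: 35 × £4 = £140
  F2→M1: 15 × £8 = £120
  F3→M1: 25 × £3 = £75
Total = 360 + 140 + 120 + 75 = £695.
(Supply check: F1 ships 80; F2 ships 15; F3 ships 25.)

695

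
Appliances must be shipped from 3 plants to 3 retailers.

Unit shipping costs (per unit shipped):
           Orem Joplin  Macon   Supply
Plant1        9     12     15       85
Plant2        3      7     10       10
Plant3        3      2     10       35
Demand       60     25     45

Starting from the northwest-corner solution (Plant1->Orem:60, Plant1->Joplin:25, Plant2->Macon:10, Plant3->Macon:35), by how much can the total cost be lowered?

Current plan cost = 60·9 + 25·12 + 10·10 + 35·10 = 1290.
Optimal plan:
  Plant1->Orem: 40 units
  Plant1->Macon: 45 units
  Plant2->Orem: 10 units
  Plant3->Orem: 10 units
  Plant3->Joplin: 25 units
Optimal cost = 1145.
Saving = 1290 − 1145 = 145.

145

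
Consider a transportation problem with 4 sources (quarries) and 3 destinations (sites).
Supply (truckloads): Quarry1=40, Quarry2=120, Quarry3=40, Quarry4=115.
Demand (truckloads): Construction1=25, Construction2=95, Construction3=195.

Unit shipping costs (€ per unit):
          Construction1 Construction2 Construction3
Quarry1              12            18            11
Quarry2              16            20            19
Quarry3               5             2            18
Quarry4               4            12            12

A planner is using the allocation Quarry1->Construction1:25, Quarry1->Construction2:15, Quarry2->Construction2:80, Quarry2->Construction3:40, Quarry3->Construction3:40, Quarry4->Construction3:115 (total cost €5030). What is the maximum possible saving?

1050

Current plan cost = 25·12 + 15·18 + 80·20 + 40·19 + 40·18 + 115·12 = €5030.
Optimal plan:
  Quarry1 to Construction3: 40 truckloads
  Quarry2 to Construction3: 120 truckloads
  Quarry3 to Construction2: 40 truckloads
  Quarry4 to Construction1: 25 truckloads
  Quarry4 to Construction2: 55 truckloads
  Quarry4 to Construction3: 35 truckloads
Optimal cost = €3980.
Saving = 5030 − 3980 = €1050.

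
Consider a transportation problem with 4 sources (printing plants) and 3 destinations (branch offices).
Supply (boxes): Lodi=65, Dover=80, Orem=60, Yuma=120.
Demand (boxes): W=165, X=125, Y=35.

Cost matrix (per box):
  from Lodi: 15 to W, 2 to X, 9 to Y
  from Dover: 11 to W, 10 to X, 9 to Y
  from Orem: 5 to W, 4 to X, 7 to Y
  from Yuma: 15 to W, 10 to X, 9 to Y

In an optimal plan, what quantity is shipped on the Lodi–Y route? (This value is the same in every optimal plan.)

Solving gives:
  Lodi→X: 65 boxes
  Dover→W: 80 boxes
  Orem→W: 60 boxes
  Yuma→W: 25 boxes
  Yuma→X: 60 boxes
  Yuma→Y: 35 boxes
Total cost = 2600.
The route Lodi→Y is not used.

0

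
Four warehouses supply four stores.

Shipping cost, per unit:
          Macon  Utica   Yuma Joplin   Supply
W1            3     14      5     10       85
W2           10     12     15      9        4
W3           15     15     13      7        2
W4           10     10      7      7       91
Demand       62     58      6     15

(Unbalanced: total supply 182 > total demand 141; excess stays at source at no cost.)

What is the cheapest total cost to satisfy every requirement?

901

A cheapest plan:
  W1–Macon: 62 × 3 = 186
  W1–Yuma: 6 × 5 = 30
  W4–Utica: 58 × 10 = 580
  W4–Joplin: 15 × 7 = 105
Total = 186 + 30 + 580 + 105 = 901.
(Supply check: W1 ships 68; W2 ships 0; W3 ships 0; W4 ships 73.)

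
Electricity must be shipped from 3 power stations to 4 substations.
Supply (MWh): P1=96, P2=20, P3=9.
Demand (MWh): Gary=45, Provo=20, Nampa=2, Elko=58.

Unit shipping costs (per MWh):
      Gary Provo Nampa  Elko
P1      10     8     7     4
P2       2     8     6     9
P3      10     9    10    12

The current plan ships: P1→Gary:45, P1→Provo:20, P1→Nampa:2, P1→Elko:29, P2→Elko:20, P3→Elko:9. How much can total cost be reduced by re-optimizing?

Current plan cost = 45·10 + 20·8 + 2·7 + 29·4 + 20·9 + 9·12 = 1028.
Optimal plan:
  P1->Gary: 16 × 10 = 160
  P1->Provo: 20 × 8 = 160
  P1->Nampa: 2 × 7 = 14
  P1->Elko: 58 × 4 = 232
  P2->Gary: 20 × 2 = 40
  P3->Gary: 9 × 10 = 90
Optimal cost = 696.
Saving = 1028 − 696 = 332.

332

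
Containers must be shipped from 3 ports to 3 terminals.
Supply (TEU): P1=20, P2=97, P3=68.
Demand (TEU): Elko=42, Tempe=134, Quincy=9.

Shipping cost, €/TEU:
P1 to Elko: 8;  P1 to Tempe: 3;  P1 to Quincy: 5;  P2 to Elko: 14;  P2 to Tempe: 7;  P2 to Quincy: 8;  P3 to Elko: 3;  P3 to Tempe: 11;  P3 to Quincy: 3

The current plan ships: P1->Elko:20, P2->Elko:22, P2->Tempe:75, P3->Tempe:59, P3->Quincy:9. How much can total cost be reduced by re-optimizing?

590

Current plan cost = 20·8 + 22·14 + 75·7 + 59·11 + 9·3 = €1669.
Optimal plan:
  P1–Tempe: 20 × €3 = €60
  P2–Tempe: 97 × €7 = €679
  P3–Elko: 42 × €3 = €126
  P3–Tempe: 17 × €11 = €187
  P3–Quincy: 9 × €3 = €27
Optimal cost = €1079.
Saving = 1669 − 1079 = €590.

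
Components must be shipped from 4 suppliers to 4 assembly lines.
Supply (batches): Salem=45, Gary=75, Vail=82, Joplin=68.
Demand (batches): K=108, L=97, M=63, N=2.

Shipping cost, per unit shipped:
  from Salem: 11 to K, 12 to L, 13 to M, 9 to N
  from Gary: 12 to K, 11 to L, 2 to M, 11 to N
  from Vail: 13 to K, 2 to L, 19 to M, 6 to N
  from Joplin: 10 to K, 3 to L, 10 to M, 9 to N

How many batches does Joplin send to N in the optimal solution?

0

The minimum-cost plan:
  Salem→K: 45 × 11 = 495
  Gary→K: 12 × 12 = 144
  Gary→M: 63 × 2 = 126
  Vail→L: 80 × 2 = 160
  Vail→N: 2 × 6 = 12
  Joplin→K: 51 × 10 = 510
  Joplin→L: 17 × 3 = 51
Total cost = 1498.
The route Joplin→N is not used.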